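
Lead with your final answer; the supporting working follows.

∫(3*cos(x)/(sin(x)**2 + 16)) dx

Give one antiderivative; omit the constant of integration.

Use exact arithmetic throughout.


The answer is 3*atan(sin(x)/4)/4.
Step 1. Substitute u = sin(x), turning ∫(3*cos(x)/(sin(x)**2 + 16)) dx into ∫(3/(u**2 + 16)) du: now ∫(3/(u**2 + 16)) du.
Step 2. Evaluate the standard form: now 3*atan(u/4)/4.
Step 3. Substitute back u = sin(x): now 3*atan(sin(x)/4)/4.
Answer: 3*atan(sin(x)/4)/4.


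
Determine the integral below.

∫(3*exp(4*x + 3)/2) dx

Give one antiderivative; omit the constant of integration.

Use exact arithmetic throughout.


Answer: 3*exp(4*x + 3)/8.


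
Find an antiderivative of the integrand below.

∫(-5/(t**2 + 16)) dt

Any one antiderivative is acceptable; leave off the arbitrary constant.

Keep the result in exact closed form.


Answer: -5*atan(t/4)/4.


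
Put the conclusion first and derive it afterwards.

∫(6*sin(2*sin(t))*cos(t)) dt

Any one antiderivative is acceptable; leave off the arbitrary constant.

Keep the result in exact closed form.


The answer is -3*cos(2*sin(t)).
Step 1. Substitute u = sin(t), turning ∫(6*sin(2*sin(t))*cos(t)) dt into ∫(6*sin(2*u)) du: now ∫(6*sin(2*u)) du.
Step 2. Evaluate the standard form: now -3*cos(2*u).
Step 3. Substitute back u = sin(t): now -3*cos(2*sin(t)).
Answer: -3*cos(2*sin(t)).


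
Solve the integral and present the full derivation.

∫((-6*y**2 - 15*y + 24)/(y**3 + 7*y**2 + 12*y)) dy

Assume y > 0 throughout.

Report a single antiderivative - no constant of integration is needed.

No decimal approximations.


Step 1. Decompose ∫((-6*y**2 - 15*y + 24)/(y**3 + 7*y**2 + 12*y)) dy by partial fractions, (-6*y**2 - 15*y + 24)/(y**3 + 7*y**2 + 12*y) = -3/(y + 4) - 5/(y + 3) + 2/y: now ∫(2/y) dy + ∫(-5/(y + 3)) dy + ∫(-3/(y + 4)) dy.
Step 2. Evaluate the standard form [assuming y > 0]: now 2*log(y) + ∫(-5/(y + 3)) dy + ∫(-3/(y + 4)) dy.
Step 3. Evaluate the standard form [assuming y > -3]: now 2*log(y) - 5*log(y + 3) + ∫(-3/(y + 4)) dy.
Step 4. Evaluate the standard form [assuming y > -4]: now 2*log(y) - 5*log(y + 3) - 3*log(y + 4).
Answer: 2*log(y) - 5*log(y + 3) - 3*log(y + 4).


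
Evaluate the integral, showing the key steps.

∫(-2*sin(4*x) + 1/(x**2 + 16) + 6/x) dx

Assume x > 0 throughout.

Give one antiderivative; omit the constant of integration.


Step 1. Rewrite: now ∫(6/x) dx + ∫(1/(x**2 + 16)) dx + ∫(-2*sin(4*x)) dx.
Step 2. Evaluate the standard form: now atan(x/4)/4 + ∫(6/x) dx + ∫(-2*sin(4*x)) dx.
Step 3. Evaluate the standard form: now cos(4*x)/2 + atan(x/4)/4 + ∫(6/x) dx.
Step 4. Evaluate the standard form [assuming x > 0]: now 6*log(x) + cos(4*x)/2 + atan(x/4)/4.
Answer: 6*log(x) + cos(4*x)/2 + atan(x/4)/4.


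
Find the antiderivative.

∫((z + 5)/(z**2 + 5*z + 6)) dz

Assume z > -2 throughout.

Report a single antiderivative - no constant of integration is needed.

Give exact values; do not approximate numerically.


Answer: 3*log(z + 2) - 2*log(z + 3).


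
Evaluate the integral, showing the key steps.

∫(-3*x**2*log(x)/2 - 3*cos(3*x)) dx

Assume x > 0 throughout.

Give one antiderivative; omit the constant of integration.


Step 1. Rewrite: now ∫(-3*x**2*log(x)/2) dx + ∫(-3*cos(3*x)) dx.
Step 2. Evaluate the standard form: now -sin(3*x) + ∫(-3*x**2*log(x)/2) dx.
Step 3. Integrate ∫(-3*x**2*log(x)/2) dx by parts with u = log(x), dv = (-3*x**2/2) dx, so v = -x**3/2 [assuming x > 0]: now -x**3*log(x)/2 - sin(3*x) + ∫(x**2/2) dx.
Step 4. Evaluate the standard form: now -x**3*log(x)/2 + x**3/6 - sin(3*x).
Answer: -x**3*log(x)/2 + x**3/6 - sin(3*x).


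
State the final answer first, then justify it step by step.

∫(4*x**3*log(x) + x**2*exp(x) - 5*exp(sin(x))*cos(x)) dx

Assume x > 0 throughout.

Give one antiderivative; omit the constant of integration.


The answer is x**4*log(x) - x**4/4 + x**2*exp(x) - 2*x*exp(x) + 2*exp(x) - 5*exp(sin(x)).
Step 1. Rewrite: now ∫(x**2*exp(x)) dx + ∫(4*x**3*log(x)) dx + ∫(-5*exp(sin(x))*cos(x)) dx.
Step 2. Integrate ∫(x**2*exp(x)) dx by parts with u = x**2, dv = (exp(x)) dx, so v = exp(x): now x**2*exp(x) + ∫(-2*x*exp(x)) dx + ∫(4*x**3*log(x)) dx + ∫(-5*exp(sin(x))*cos(x)) dx.
Step 3. Integrate ∫(-2*x*exp(x)) dx by parts with u = x, dv = (-2*exp(x)) dx, so v = -2*exp(x): now x**2*exp(x) - 2*x*exp(x) + ∫(4*x**3*log(x)) dx + ∫(-5*exp(sin(x))*cos(x)) dx + ∫(2*exp(x)) dx.
Step 4. Evaluate the standard form: now x**2*exp(x) - 2*x*exp(x) + 2*exp(x) + ∫(4*x**3*log(x)) dx + ∫(-5*exp(sin(x))*cos(x)) dx.
Step 5. Substitute u = sin(x), turning ∫(-5*exp(sin(x))*cos(x)) dx into ∫(-5*exp(u)) du: now x**2*exp(x) - 2*x*exp(x) + 2*exp(x) + ∫(4*x**3*log(x)) dx + ∫(-5*exp(u)) du.
Step 6. Evaluate the standard form: now x**2*exp(x) - 2*x*exp(x) - 5*exp(u) + 2*exp(x) + ∫(4*x**3*log(x)) dx.
Step 7. Substitute back u = sin(x): now x**2*exp(x) - 2*x*exp(x) + 2*exp(x) - 5*exp(sin(x)) + ∫(4*x**3*log(x)) dx.
Step 8. Integrate ∫(4*x**3*log(x)) dx by parts with u = log(x), dv = (4*x**3) dx, so v = x**4 [assuming x > 0]: now x**4*log(x) + x**2*exp(x) - 2*x*exp(x) + 2*exp(x) - 5*exp(sin(x)) + ∫(-x**3) dx.
Step 9. Evaluate the standard form: now x**4*log(x) - x**4/4 + x**2*exp(x) - 2*x*exp(x) + 2*exp(x) - 5*exp(sin(x)).
Answer: x**4*log(x) - x**4/4 + x**2*exp(x) - 2*x*exp(x) + 2*exp(x) - 5*exp(sin(x)).


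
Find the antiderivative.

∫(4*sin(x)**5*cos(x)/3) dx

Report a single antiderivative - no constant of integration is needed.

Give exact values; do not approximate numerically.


Answer: 2*sin(x)**6/9.


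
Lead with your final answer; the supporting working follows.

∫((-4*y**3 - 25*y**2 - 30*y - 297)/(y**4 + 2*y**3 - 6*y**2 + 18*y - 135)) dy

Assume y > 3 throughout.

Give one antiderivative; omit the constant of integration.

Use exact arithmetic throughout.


The answer is -5*log(y - 3) + log(y + 5) + atan(y/3).
Step 1. Decompose ∫((-4*y**3 - 25*y**2 - 30*y - 297)/(y**4 + 2*y**3 - 6*y**2 + 18*y - 135)) dy by partial fractions, (-4*y**3 - 25*y**2 - 30*y - 297)/(y**4 + 2*y**3 - 6*y**2 + 18*y - 135) = 3/(y**2 + 9) + 1/(y + 5) - 5/(y - 3): now ∫(-5/(y - 3)) dy + ∫(1/(y + 5)) dy + ∫(3/(y**2 + 9)) dy.
Step 2. Evaluate the standard form [assuming y > 3]: now -5*log(y - 3) + ∫(1/(y + 5)) dy + ∫(3/(y**2 + 9)) dy.
Step 3. Evaluate the standard form [assuming y > -5]: now -5*log(y - 3) + log(y + 5) + ∫(3/(y**2 + 9)) dy.
Step 4. Evaluate the standard form: now -5*log(y - 3) + log(y + 5) + atan(y/3).
Answer: -5*log(y - 3) + log(y + 5) + atan(y/3).


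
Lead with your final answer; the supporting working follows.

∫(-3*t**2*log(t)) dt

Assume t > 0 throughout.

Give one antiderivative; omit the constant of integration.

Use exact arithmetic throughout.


The answer is -t**3*log(t) + t**3/3.
Step 1. Integrate ∫(-3*t**2*log(t)) dt by parts with u = log(t), dv = (-3*t**2) dt, so v = -t**3 [assuming t > 0]: now -t**3*log(t) + ∫(t**2) dt.
Step 2. Evaluate the standard form: now -t**3*log(t) + t**3/3.
Answer: -t**3*log(t) + t**3/3.


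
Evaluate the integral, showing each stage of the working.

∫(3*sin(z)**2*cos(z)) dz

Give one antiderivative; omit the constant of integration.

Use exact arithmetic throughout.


Step 1. Substitute u = sin(z), turning ∫(3*sin(z)**2*cos(z)) dz into ∫(3*u**2) du: now ∫(3*u**2) du.
Step 2. Evaluate the standard form: now u**3.
Step 3. Substitute back u = sin(z): now sin(z)**3.
Answer: sin(z)**3.


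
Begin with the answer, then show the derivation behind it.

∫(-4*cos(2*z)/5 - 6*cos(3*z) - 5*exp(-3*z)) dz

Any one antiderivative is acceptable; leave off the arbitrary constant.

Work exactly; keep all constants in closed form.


The answer is -2*sin(2*z)/5 - 2*sin(3*z) + 5*exp(-3*z)/3.
Step 1. Rewrite: now ∫(-5*exp(-3*z)) dz + ∫(-4*cos(2*z)/5) dz + ∫(-6*cos(3*z)) dz.
Step 2. Evaluate the standard form: now -2*sin(3*z) + ∫(-5*exp(-3*z)) dz + ∫(-4*cos(2*z)/5) dz.
Step 3. Evaluate the standard form: now -2*sin(3*z) + ∫(-4*cos(2*z)/5) dz + 5*exp(-3*z)/3.
Step 4. Evaluate the standard form: now -2*sin(2*z)/5 - 2*sin(3*z) + 5*exp(-3*z)/3.
Answer: -2*sin(2*z)/5 - 2*sin(3*z) + 5*exp(-3*z)/3.


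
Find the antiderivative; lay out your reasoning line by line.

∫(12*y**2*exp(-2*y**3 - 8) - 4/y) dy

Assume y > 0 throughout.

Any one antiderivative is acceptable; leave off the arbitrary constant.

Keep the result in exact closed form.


Step 1. Rewrite: now ∫(-4/y) dy + ∫(12*y**2*exp(-2*y**3 - 8)) dy.
Step 2. Substitute u = y**3 + 4, turning ∫(12*y**2*exp(-2*y**3 - 8)) dy into ∫(4*exp(-2*u)) du: now ∫(-4/y) dy + ∫(4*exp(-2*u)) du.
Step 3. Evaluate the standard form: now ∫(-4/y) dy - 2*exp(-2*u).
Step 4. Substitute back u = y**3 + 4: now -2*exp(-2*y**3 - 8) + ∫(-4/y) dy.
Step 5. Evaluate the standard form [assuming y > 0]: now -2*exp(-2*y**3 - 8) - 4*log(y).
Answer: -2*exp(-2*y**3 - 8) - 4*log(y).


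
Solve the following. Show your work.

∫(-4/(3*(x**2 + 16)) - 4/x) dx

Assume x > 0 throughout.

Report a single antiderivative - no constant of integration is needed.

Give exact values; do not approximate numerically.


Step 1. Rewrite: now ∫(-4/x) dx + ∫(-4/(3*(x**2 + 16))) dx.
Step 2. Evaluate the standard form [assuming x > 0]: now -4*log(x) + ∫(-4/(3*(x**2 + 16))) dx.
Step 3. Evaluate the standard form: now -4*log(x) - atan(x/4)/3.
Answer: -4*log(x) - atan(x/4)/3.


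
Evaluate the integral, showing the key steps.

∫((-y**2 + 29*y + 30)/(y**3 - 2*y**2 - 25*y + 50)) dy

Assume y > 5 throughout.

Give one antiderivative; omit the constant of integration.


Step 1. Decompose ∫((-y**2 + 29*y + 30)/(y**3 - 2*y**2 - 25*y + 50)) dy by partial fractions, (-y**2 + 29*y + 30)/(y**3 - 2*y**2 - 25*y + 50) = -2/(y + 5) - 4/(y - 2) + 5/(y - 5): now ∫(5/(y - 5)) dy + ∫(-4/(y - 2)) dy + ∫(-2/(y + 5)) dy.
Step 2. Evaluate the standard form [assuming y > 2]: now -4*log(y - 2) + ∫(5/(y - 5)) dy + ∫(-2/(y + 5)) dy.
Step 3. Evaluate the standard form [assuming y > 5]: now 5*log(y - 5) - 4*log(y - 2) + ∫(-2/(y + 5)) dy.
Step 4. Evaluate the standard form [assuming y > -5]: now 5*log(y - 5) - 4*log(y - 2) - 2*log(y + 5).
Answer: 5*log(y - 5) - 4*log(y - 2) - 2*log(y + 5).


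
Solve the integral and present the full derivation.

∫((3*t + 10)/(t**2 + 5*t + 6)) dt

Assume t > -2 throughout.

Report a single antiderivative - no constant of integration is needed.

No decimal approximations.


Step 1. Decompose ∫((3*t + 10)/(t**2 + 5*t + 6)) dt by partial fractions, (3*t + 10)/(t**2 + 5*t + 6) = -1/(t + 3) + 4/(t + 2): now ∫(4/(t + 2)) dt + ∫(-1/(t + 3)) dt.
Step 2. Evaluate the standard form [assuming t > -3]: now -log(t + 3) + ∫(4/(t + 2)) dt.
Step 3. Evaluate the standard form [assuming t > -2]: now 4*log(t + 2) - log(t + 3).
Answer: 4*log(t + 2) - log(t + 3).


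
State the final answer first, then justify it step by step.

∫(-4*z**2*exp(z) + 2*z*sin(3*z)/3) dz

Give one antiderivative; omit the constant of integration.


The answer is -4*z**2*exp(z) + 8*z*exp(z) - 2*z*cos(3*z)/9 - 8*exp(z) + 2*sin(3*z)/27.
Step 1. Rewrite: now ∫(2*z*sin(3*z)/3) dz + ∫(-4*z**2*exp(z)) dz.
Step 2. Integrate ∫(2*z*sin(3*z)/3) dz by parts with u = z, dv = (2*sin(3*z)/3) dz, so v = -2*cos(3*z)/9: now -2*z*cos(3*z)/9 + ∫(-4*z**2*exp(z)) dz + ∫(2*cos(3*z)/9) dz.
Step 3. Evaluate the standard form: now -2*z*cos(3*z)/9 + 2*sin(3*z)/27 + ∫(-4*z**2*exp(z)) dz.
Step 4. Integrate ∫(-4*z**2*exp(z)) dz by parts with u = z**2, dv = (-4*exp(z)) dz, so v = -4*exp(z): now -4*z**2*exp(z) - 2*z*cos(3*z)/9 + 2*sin(3*z)/27 + ∫(8*z*exp(z)) dz.
Step 5. Integrate ∫(8*z*exp(z)) dz by parts with u = z, dv = (8*exp(z)) dz, so v = 8*exp(z): now -4*z**2*exp(z) + 8*z*exp(z) - 2*z*cos(3*z)/9 + 2*sin(3*z)/27 + ∫(-8*exp(z)) dz.
Step 6. Evaluate the standard form: now -4*z**2*exp(z) + 8*z*exp(z) - 2*z*cos(3*z)/9 - 8*exp(z) + 2*sin(3*z)/27.
Answer: -4*z**2*exp(z) + 8*z*exp(z) - 2*z*cos(3*z)/9 - 8*exp(z) + 2*sin(3*z)/27.


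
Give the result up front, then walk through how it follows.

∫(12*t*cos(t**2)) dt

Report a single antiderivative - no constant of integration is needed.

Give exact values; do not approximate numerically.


The answer is 6*sin(t**2).
Step 1. Substitute u = t**2, turning ∫(12*t*cos(t**2)) dt into ∫(6*cos(u)) du: now ∫(6*cos(u)) du.
Step 2. Evaluate the standard form: now 6*sin(u).
Step 3. Substitute back u = t**2: now 6*sin(t**2).
Answer: 6*sin(t**2).


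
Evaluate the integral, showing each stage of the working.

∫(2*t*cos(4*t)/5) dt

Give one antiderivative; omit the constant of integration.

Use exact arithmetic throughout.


Step 1. Integrate ∫(2*t*cos(4*t)/5) dt by parts with u = t, dv = (2*cos(4*t)/5) dt, so v = sin(4*t)/10: now t*sin(4*t)/10 + ∫(-sin(4*t)/10) dt.
Step 2. Evaluate the standard form: now t*sin(4*t)/10 + cos(4*t)/40.
Answer: t*sin(4*t)/10 + cos(4*t)/40.


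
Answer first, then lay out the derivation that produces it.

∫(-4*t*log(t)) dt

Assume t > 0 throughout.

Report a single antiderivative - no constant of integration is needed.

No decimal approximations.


The answer is -2*t**2*log(t) + t**2.
Step 1. Integrate ∫(-4*t*log(t)) dt by parts with u = log(t), dv = (-4*t) dt, so v = -2*t**2 [assuming t > 0]: now -2*t**2*log(t) + ∫(2*t) dt.
Step 2. Evaluate the standard form: now -2*t**2*log(t) + t**2.
Answer: -2*t**2*log(t) + t**2.


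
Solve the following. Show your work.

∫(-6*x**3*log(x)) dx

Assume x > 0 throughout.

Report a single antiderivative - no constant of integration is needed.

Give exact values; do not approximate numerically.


Step 1. Integrate ∫(-6*x**3*log(x)) dx by parts with u = log(x), dv = (-6*x**3) dx, so v = -3*x**4/2 [assuming x > 0]: now -3*x**4*log(x)/2 + ∫(3*x**3/2) dx.
Step 2. Evaluate the standard form: now -3*x**4*log(x)/2 + 3*x**4/8.
Answer: -3*x**4*log(x)/2 + 3*x**4/8.


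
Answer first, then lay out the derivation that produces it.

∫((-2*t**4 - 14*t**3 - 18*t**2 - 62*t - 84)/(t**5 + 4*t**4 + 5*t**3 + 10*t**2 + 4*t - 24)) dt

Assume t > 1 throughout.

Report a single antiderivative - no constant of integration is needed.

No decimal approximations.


The answer is -3*log(t - 1) - 2*log(t + 2) + 3*log(t + 3) + atan(t/2).
Step 1. Decompose ∫((-2*t**4 - 14*t**3 - 18*t**2 - 62*t - 84)/(t**5 + 4*t**4 + 5*t**3 + 10*t**2 + 4*t - 24)) dt by partial fractions, (-2*t**4 - 14*t**3 - 18*t**2 - 62*t - 84)/(t**5 + 4*t**4 + 5*t**3 + 10*t**2 + 4*t - 24) = 2/(t**2 + 4) + 3/(t + 3) - 2/(t + 2) - 3/(t - 1): now ∫(-3/(t - 1)) dt + ∫(-2/(t + 2)) dt + ∫(3/(t + 3)) dt + ∫(2/(t**2 + 4)) dt.
Step 2. Evaluate the standard form [assuming t > -3]: now 3*log(t + 3) + ∫(-3/(t - 1)) dt + ∫(-2/(t + 2)) dt + ∫(2/(t**2 + 4)) dt.
Step 3. Evaluate the standard form [assuming t > 1]: now -3*log(t - 1) + 3*log(t + 3) + ∫(-2/(t + 2)) dt + ∫(2/(t**2 + 4)) dt.
Step 4. Evaluate the standard form [assuming t > -2]: now -3*log(t - 1) - 2*log(t + 2) + 3*log(t + 3) + ∫(2/(t**2 + 4)) dt.
Step 5. Evaluate the standard form: now -3*log(t - 1) - 2*log(t + 2) + 3*log(t + 3) + atan(t/2).
Answer: -3*log(t - 1) - 2*log(t + 2) + 3*log(t + 3) + atan(t/2).


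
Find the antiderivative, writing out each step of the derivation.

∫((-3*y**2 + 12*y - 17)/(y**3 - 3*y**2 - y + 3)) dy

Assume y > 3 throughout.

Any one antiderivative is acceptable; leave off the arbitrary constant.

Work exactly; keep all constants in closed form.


Step 1. Decompose ∫((-3*y**2 + 12*y - 17)/(y**3 - 3*y**2 - y + 3)) dy by partial fractions, (-3*y**2 + 12*y - 17)/(y**3 - 3*y**2 - y + 3) = -4/(y + 1) + 2/(y - 1) - 1/(y - 3): now ∫(-1/(y - 3)) dy + ∫(2/(y - 1)) dy + ∫(-4/(y + 1)) dy.
Step 2. Evaluate the standard form [assuming y > 1]: now 2*log(y - 1) + ∫(-1/(y - 3)) dy + ∫(-4/(y + 1)) dy.
Step 3. Evaluate the standard form [assuming y > -1]: now 2*log(y - 1) - 4*log(y + 1) + ∫(-1/(y - 3)) dy.
Step 4. Evaluate the standard form [assuming y > 3]: now -log(y - 3) + 2*log(y - 1) - 4*log(y + 1).
Answer: -log(y - 3) + 2*log(y - 1) - 4*log(y + 1).


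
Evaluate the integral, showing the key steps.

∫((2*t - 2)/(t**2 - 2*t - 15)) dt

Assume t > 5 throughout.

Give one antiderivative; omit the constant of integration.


Step 1. Decompose ∫((2*t - 2)/(t**2 - 2*t - 15)) dt by partial fractions, (2*t - 2)/(t**2 - 2*t - 15) = 1/(t + 3) + 1/(t - 5): now ∫(1/(t - 5)) dt + ∫(1/(t + 3)) dt.
Step 2. Evaluate the standard form [assuming t > -3]: now log(t + 3) + ∫(1/(t - 5)) dt.
Step 3. Evaluate the standard form [assuming t > 5]: now log(t - 5) + log(t + 3).
Answer: log(t - 5) + log(t + 3).


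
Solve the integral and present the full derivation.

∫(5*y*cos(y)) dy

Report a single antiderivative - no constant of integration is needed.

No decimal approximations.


Step 1. Integrate ∫(5*y*cos(y)) dy by parts with u = y, dv = (5*cos(y)) dy, so v = 5*sin(y): now 5*y*sin(y) + ∫(-5*sin(y)) dy.
Step 2. Evaluate the standard form: now 5*y*sin(y) + 5*cos(y).
Answer: 5*y*sin(y) + 5*cos(y).


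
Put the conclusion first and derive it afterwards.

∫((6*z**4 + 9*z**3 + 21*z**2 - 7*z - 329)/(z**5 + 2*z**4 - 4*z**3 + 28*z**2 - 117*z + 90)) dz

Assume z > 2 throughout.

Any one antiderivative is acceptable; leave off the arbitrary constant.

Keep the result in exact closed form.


The answer is -log(z - 2) + 5*log(z - 1) + 2*log(z + 5) + 4*atan(z/3)/3.
Step 1. Decompose ∫((6*z**4 + 9*z**3 + 21*z**2 - 7*z - 329)/(z**5 + 2*z**4 - 4*z**3 + 28*z**2 - 117*z + 90)) dz by partial fractions, (6*z**4 + 9*z**3 + 21*z**2 - 7*z - 329)/(z**5 + 2*z**4 - 4*z**3 + 28*z**2 - 117*z + 90) = 4/(z**2 + 9) + 2/(z + 5) + 5/(z - 1) - 1/(z - 2): now ∫(-1/(z - 2)) dz + ∫(5/(z - 1)) dz + ∫(2/(z + 5)) dz + ∫(4/(z**2 + 9)) dz.
Step 2. Evaluate the standard form [assuming z > -5]: now 2*log(z + 5) + ∫(-1/(z - 2)) dz + ∫(5/(z - 1)) dz + ∫(4/(z**2 + 9)) dz.
Step 3. Evaluate the standard form [assuming z > 2]: now -log(z - 2) + 2*log(z + 5) + ∫(5/(z - 1)) dz + ∫(4/(z**2 + 9)) dz.
Step 4. Evaluate the standard form [assuming z > 1]: now -log(z - 2) + 5*log(z - 1) + 2*log(z + 5) + ∫(4/(z**2 + 9)) dz.
Step 5. Evaluate the standard form: now -log(z - 2) + 5*log(z - 1) + 2*log(z + 5) + 4*atan(z/3)/3.
Answer: -log(z - 2) + 5*log(z - 1) + 2*log(z + 5) + 4*atan(z/3)/3.


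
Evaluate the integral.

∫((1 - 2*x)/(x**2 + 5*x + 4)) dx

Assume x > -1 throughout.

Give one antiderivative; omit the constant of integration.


Answer: log(x + 1) - 3*log(x + 4).


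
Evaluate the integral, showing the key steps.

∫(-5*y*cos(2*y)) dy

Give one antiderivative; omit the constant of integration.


Step 1. Integrate ∫(-5*y*cos(2*y)) dy by parts with u = y, dv = (-5*cos(2*y)) dy, so v = -5*sin(2*y)/2: now -5*y*sin(2*y)/2 + ∫(5*sin(2*y)/2) dy.
Step 2. Evaluate the standard form: now -5*y*sin(2*y)/2 - 5*cos(2*y)/4.
Answer: -5*y*sin(2*y)/2 - 5*cos(2*y)/4.


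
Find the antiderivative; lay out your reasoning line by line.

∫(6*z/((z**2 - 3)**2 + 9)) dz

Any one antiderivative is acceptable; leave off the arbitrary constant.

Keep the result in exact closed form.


Step 1. Substitute u = z**2 - 3, turning ∫(6*z/((z**2 - 3)**2 + 9)) dz into ∫(3/(u**2 + 9)) du: now ∫(3/(u**2 + 9)) du.
Step 2. Evaluate the standard form: now atan(u/3).
Step 3. Substitute back u = z**2 - 3: now atan(z**2/3 - 1).
Answer: atan(z**2/3 - 1).


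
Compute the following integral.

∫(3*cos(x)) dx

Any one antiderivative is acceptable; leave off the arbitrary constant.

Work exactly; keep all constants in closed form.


Answer: 3*sin(x).


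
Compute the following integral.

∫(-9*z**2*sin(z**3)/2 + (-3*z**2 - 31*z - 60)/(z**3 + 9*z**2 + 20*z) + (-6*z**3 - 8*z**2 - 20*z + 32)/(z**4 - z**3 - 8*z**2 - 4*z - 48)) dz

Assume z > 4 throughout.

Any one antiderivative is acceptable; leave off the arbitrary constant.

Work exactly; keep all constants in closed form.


Answer: -3*log(z) - 4*log(z - 4) - 2*log(z + 3) - 4*log(z + 4) + 4*log(z + 5) + 3*cos(z**3)/2 - 2*atan(z/2).


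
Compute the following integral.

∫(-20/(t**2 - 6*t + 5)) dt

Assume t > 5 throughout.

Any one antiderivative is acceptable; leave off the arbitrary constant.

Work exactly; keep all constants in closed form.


Answer: -5*log(t - 5) + 5*log(t - 1).


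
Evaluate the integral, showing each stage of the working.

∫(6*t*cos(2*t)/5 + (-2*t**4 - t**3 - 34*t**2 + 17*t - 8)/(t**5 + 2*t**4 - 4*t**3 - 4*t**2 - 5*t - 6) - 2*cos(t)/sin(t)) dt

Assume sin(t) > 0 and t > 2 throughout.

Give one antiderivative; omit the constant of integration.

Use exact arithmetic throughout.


Step 1. Rewrite: now ∫(6*t*cos(2*t)/5) dt + ∫((-2*t**4 - t**3 - 34*t**2 + 17*t - 8)/(t**5 + 2*t**4 - 4*t**3 - 4*t**2 - 5*t - 6)) dt + ∫(-2*cos(t)/sin(t)) dt.
Step 2. Substitute u = sin(t), turning ∫(-2*cos(t)/sin(t)) dt into ∫(-2/u) du: now ∫(-2/u) du + ∫(6*t*cos(2*t)/5) dt + ∫((-2*t**4 - t**3 - 34*t**2 + 17*t - 8)/(t**5 + 2*t**4 - 4*t**3 - 4*t**2 - 5*t - 6)) dt.
Step 3. Evaluate the standard form [assuming u > 0]: now -2*log(u) + ∫(6*t*cos(2*t)/5) dt + ∫((-2*t**4 - t**3 - 34*t**2 + 17*t - 8)/(t**5 + 2*t**4 - 4*t**3 - 4*t**2 - 5*t - 6)) dt.
Step 4. Substitute back u = sin(t): now -2*log(sin(t)) + ∫(6*t*cos(2*t)/5) dt + ∫((-2*t**4 - t**3 - 34*t**2 + 17*t - 8)/(t**5 + 2*t**4 - 4*t**3 - 4*t**2 - 5*t - 6)) dt.
Step 5. Decompose ∫((-2*t**4 - t**3 - 34*t**2 + 17*t - 8)/(t**5 + 2*t**4 - 4*t**3 - 4*t**2 - 5*t - 6)) dt by partial fractions, (-2*t**4 - t**3 - 34*t**2 + 17*t - 8)/(t**5 + 2*t**4 - 4*t**3 - 4*t**2 - 5*t - 6) = -3/(t**2 + 1) - 5/(t + 3) + 5/(t + 1) - 2/(t - 2): now -2*log(sin(t)) + ∫(6*t*cos(2*t)/5) dt + ∫(-2/(t - 2)) dt + ∫(5/(t + 1)) dt + ∫(-5/(t + 3)) dt + ∫(-3/(t**2 + 1)) dt.
Step 6. Evaluate the standard form [assuming t > -3]: now -5*log(t + 3) - 2*log(sin(t)) + ∫(6*t*cos(2*t)/5) dt + ∫(-2/(t - 2)) dt + ∫(5/(t + 1)) dt + ∫(-3/(t**2 + 1)) dt.
Step 7. Evaluate the standard form [assuming t > -1]: now 5*log(t + 1) - 5*log(t + 3) - 2*log(sin(t)) + ∫(6*t*cos(2*t)/5) dt + ∫(-2/(t - 2)) dt + ∫(-3/(t**2 + 1)) dt.
Step 8. Evaluate the standard form [assuming t > 2]: now -2*log(t - 2) + 5*log(t + 1) - 5*log(t + 3) - 2*log(sin(t)) + ∫(6*t*cos(2*t)/5) dt + ∫(-3/(t**2 + 1)) dt.
Step 9. Evaluate the standard form: now -2*log(t - 2) + 5*log(t + 1) - 5*log(t + 3) - 2*log(sin(t)) - 3*atan(t) + ∫(6*t*cos(2*t)/5) dt.
Step 10. Integrate ∫(6*t*cos(2*t)/5) dt by parts with u = t, dv = (6*cos(2*t)/5) dt, so v = 3*sin(2*t)/5: now 3*t*sin(2*t)/5 - 2*log(t - 2) + 5*log(t + 1) - 5*log(t + 3) - 2*log(sin(t)) - 3*atan(t) + ∫(-3*sin(2*t)/5) dt.
Step 11. Evaluate the standard form: now 3*t*sin(2*t)/5 - 2*log(t - 2) + 5*log(t + 1) - 5*log(t + 3) - 2*log(sin(t)) + 3*cos(2*t)/10 - 3*atan(t).
Answer: 3*t*sin(2*t)/5 - 2*log(t - 2) + 5*log(t + 1) - 5*log(t + 3) - 2*log(sin(t)) + 3*cos(2*t)/10 - 3*atan(t).


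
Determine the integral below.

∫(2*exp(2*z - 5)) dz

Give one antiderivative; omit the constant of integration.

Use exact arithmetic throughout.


Answer: exp(2*z - 5).


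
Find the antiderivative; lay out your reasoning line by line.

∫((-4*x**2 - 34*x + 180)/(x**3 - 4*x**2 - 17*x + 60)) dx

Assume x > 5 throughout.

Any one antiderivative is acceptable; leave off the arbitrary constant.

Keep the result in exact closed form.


Step 1. Decompose ∫((-4*x**2 - 34*x + 180)/(x**3 - 4*x**2 - 17*x + 60)) dx by partial fractions, (-4*x**2 - 34*x + 180)/(x**3 - 4*x**2 - 17*x + 60) = 4/(x + 4) - 3/(x - 3) - 5/(x - 5): now ∫(-5/(x - 5)) dx + ∫(-3/(x - 3)) dx + ∫(4/(x + 4)) dx.
Step 2. Evaluate the standard form [assuming x > -4]: now 4*log(x + 4) + ∫(-5/(x - 5)) dx + ∫(-3/(x - 3)) dx.
Step 3. Evaluate the standard form [assuming x > 3]: now -3*log(x - 3) + 4*log(x + 4) + ∫(-5/(x - 5)) dx.
Step 4. Evaluate the standard form [assuming x > 5]: now -5*log(x - 5) - 3*log(x - 3) + 4*log(x + 4).
Answer: -5*log(x - 5) - 3*log(x - 3) + 4*log(x + 4).


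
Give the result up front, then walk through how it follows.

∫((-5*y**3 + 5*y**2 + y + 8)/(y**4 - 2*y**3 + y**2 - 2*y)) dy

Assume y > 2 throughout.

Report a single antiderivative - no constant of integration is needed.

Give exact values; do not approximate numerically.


The answer is -4*log(y) - log(y - 2) - 3*atan(y).
Step 1. Decompose ∫((-5*y**3 + 5*y**2 + y + 8)/(y**4 - 2*y**3 + y**2 - 2*y)) dy by partial fractions, (-5*y**3 + 5*y**2 + y + 8)/(y**4 - 2*y**3 + y**2 - 2*y) = -3/(y**2 + 1) - 1/(y - 2) - 4/y: now ∫(-4/y) dy + ∫(-1/(y - 2)) dy + ∫(-3/(y**2 + 1)) dy.
Step 2. Evaluate the standard form [assuming y > 2]: now -log(y - 2) + ∫(-4/y) dy + ∫(-3/(y**2 + 1)) dy.
Step 3. Evaluate the standard form [assuming y > 0]: now -4*log(y) - log(y - 2) + ∫(-3/(y**2 + 1)) dy.
Step 4. Evaluate the standard form: now -4*log(y) - log(y - 2) - 3*atan(y).
Answer: -4*log(y) - log(y - 2) - 3*atan(y).


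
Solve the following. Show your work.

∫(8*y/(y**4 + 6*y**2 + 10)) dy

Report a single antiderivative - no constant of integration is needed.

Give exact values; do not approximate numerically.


Step 1. Substitute u = y**2 + 3, turning ∫(8*y/(y**4 + 6*y**2 + 10)) dy into ∫(4/(u**2 + 1)) du: now ∫(4/(u**2 + 1)) du.
Step 2. Evaluate the standard form: now 4*atan(u).
Step 3. Substitute back u = y**2 + 3: now 4*atan(y**2 + 3).
Answer: 4*atan(y**2 + 3).


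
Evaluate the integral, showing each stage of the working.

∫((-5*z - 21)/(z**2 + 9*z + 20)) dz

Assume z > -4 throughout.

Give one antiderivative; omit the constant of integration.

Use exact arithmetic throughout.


Step 1. Decompose ∫((-5*z - 21)/(z**2 + 9*z + 20)) dz by partial fractions, (-5*z - 21)/(z**2 + 9*z + 20) = -4/(z + 5) - 1/(z + 4): now ∫(-1/(z + 4)) dz + ∫(-4/(z + 5)) dz.
Step 2. Evaluate the standard form [assuming z > -4]: now -log(z + 4) + ∫(-4/(z + 5)) dz.
Step 3. Evaluate the standard form [assuming z > -5]: now -log(z + 4) - 4*log(z + 5).
Answer: -log(z + 4) - 4*log(z + 5).


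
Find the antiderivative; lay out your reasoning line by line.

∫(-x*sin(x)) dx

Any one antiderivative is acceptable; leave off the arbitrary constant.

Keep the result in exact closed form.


Step 1. Integrate ∫(-x*sin(x)) dx by parts with u = x, dv = (-sin(x)) dx, so v = cos(x): now x*cos(x) + ∫(-cos(x)) dx.
Step 2. Evaluate the standard form: now x*cos(x) - sin(x).
Answer: x*cos(x) - sin(x).


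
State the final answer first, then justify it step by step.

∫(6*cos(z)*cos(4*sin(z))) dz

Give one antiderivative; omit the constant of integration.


The answer is 3*sin(4*sin(z))/2.
Step 1. Substitute u = sin(z), turning ∫(6*cos(z)*cos(4*sin(z))) dz into ∫(6*cos(4*u)) du: now ∫(6*cos(4*u)) du.
Step 2. Evaluate the standard form: now 3*sin(4*u)/2.
Step 3. Substitute back u = sin(z): now 3*sin(4*sin(z))/2.
Answer: 3*sin(4*sin(z))/2.


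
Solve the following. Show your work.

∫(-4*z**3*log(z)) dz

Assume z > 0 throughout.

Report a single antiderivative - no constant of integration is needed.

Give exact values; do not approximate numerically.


Step 1. Integrate ∫(-4*z**3*log(z)) dz by parts with u = log(z), dv = (-4*z**3) dz, so v = -z**4 [assuming z > 0]: now -z**4*log(z) + ∫(z**3) dz.
Step 2. Evaluate the standard form: now -z**4*log(z) + z**4/4.
Answer: -z**4*log(z) + z**4/4.


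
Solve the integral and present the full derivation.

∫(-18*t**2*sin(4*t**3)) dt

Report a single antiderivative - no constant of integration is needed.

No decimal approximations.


Step 1. Substitute u = t**3, turning ∫(-18*t**2*sin(4*t**3)) dt into ∫(-6*sin(4*u)) du: now ∫(-6*sin(4*u)) du.
Step 2. Evaluate the standard form: now 3*cos(4*u)/2.
Step 3. Substitute back u = t**3: now 3*cos(4*t**3)/2.
Answer: 3*cos(4*t**3)/2.


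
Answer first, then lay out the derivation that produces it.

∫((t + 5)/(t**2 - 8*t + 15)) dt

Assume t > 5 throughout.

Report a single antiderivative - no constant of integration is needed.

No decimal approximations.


The answer is 5*log(t - 5) - 4*log(t - 3).
Step 1. Decompose ∫((t + 5)/(t**2 - 8*t + 15)) dt by partial fractions, (t + 5)/(t**2 - 8*t + 15) = -4/(t - 3) + 5/(t - 5): now ∫(5/(t - 5)) dt + ∫(-4/(t - 3)) dt.
Step 2. Evaluate the standard form [assuming t > 5]: now 5*log(t - 5) + ∫(-4/(t - 3)) dt.
Step 3. Evaluate the standard form [assuming t > 3]: now 5*log(t - 5) - 4*log(t - 3).
Answer: 5*log(t - 5) - 4*log(t - 3).


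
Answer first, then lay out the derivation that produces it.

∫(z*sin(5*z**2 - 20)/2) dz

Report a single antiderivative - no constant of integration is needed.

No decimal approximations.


The answer is -cos(5*z**2 - 20)/20.
Step 1. Substitute u = z**2 - 4, turning ∫(z*sin(5*z**2 - 20)/2) dz into ∫(sin(5*u)/4) du: now ∫(sin(5*u)/4) du.
Step 2. Evaluate the standard form: now -cos(5*u)/20.
Step 3. Substitute back u = z**2 - 4: now -cos(5*z**2 - 20)/20.
Answer: -cos(5*z**2 - 20)/20.


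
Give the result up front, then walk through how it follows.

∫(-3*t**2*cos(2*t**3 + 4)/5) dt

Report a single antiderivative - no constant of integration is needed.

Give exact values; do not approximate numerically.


The answer is -sin(2*t**3 + 4)/10.
Step 1. Substitute u = t**3 + 2, turning ∫(-3*t**2*cos(2*t**3 + 4)/5) dt into ∫(-cos(2*u)/5) du: now ∫(-cos(2*u)/5) du.
Step 2. Evaluate the standard form: now -sin(2*u)/10.
Step 3. Substitute back u = t**3 + 2: now -sin(2*t**3 + 4)/10.
Answer: -sin(2*t**3 + 4)/10.


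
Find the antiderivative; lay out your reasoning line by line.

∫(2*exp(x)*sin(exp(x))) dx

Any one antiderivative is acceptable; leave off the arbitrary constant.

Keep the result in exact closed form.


Step 1. Substitute u = exp(x), turning ∫(2*exp(x)*sin(exp(x))) dx into ∫(2*sin(u)) du: now ∫(2*sin(u)) du.
Step 2. Evaluate the standard form: now -2*cos(u).
Step 3. Substitute back u = exp(x): now -2*cos(exp(x)).
Answer: -2*cos(exp(x)).


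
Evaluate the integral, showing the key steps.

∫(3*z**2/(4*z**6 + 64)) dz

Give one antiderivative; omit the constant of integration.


Step 1. Substitute u = z**3, turning ∫(3*z**2/(4*z**6 + 64)) dz into ∫(1/(4*(u**2 + 16))) du: now ∫(1/(4*(u**2 + 16))) du.
Step 2. Evaluate the standard form: now atan(u/4)/16.
Step 3. Substitute back u = z**3: now atan(z**3/4)/16.
Answer: atan(z**3/4)/16.


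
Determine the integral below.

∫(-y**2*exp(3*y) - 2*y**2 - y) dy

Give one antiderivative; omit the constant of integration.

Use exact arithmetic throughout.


Answer: -2*y**3/3 - y**2*exp(3*y)/3 - y**2/2 + 2*y*exp(3*y)/9 - 2*exp(3*y)/27.


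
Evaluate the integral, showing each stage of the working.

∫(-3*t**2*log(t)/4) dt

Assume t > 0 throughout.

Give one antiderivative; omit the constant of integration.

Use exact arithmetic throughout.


Step 1. Integrate ∫(-3*t**2*log(t)/4) dt by parts with u = log(t), dv = (-3*t**2/4) dt, so v = -t**3/4 [assuming t > 0]: now -t**3*log(t)/4 + ∫(t**2/4) dt.
Step 2. Evaluate the standard form: now -t**3*log(t)/4 + t**3/12.
Answer: -t**3*log(t)/4 + t**3/12.


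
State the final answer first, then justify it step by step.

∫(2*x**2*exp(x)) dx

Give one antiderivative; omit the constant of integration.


The answer is 2*x**2*exp(x) - 4*x*exp(x) + 4*exp(x).
Step 1. Integrate ∫(2*x**2*exp(x)) dx by parts with u = x**2, dv = (2*exp(x)) dx, so v = 2*exp(x): now 2*x**2*exp(x) + ∫(-4*x*exp(x)) dx.
Step 2. Integrate ∫(-4*x*exp(x)) dx by parts with u = x, dv = (-4*exp(x)) dx, so v = -4*exp(x): now 2*x**2*exp(x) - 4*x*exp(x) + ∫(4*exp(x)) dx.
Step 3. Evaluate the standard form: now 2*x**2*exp(x) - 4*x*exp(x) + 4*exp(x).
Answer: 2*x**2*exp(x) - 4*x*exp(x) + 4*exp(x).


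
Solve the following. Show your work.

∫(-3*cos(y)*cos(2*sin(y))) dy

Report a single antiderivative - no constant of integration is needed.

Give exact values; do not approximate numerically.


Step 1. Substitute u = sin(y), turning ∫(-3*cos(y)*cos(2*sin(y))) dy into ∫(-3*cos(2*u)) du: now ∫(-3*cos(2*u)) du.
Step 2. Evaluate the standard form: now -3*sin(2*u)/2.
Step 3. Substitute back u = sin(y): now -3*sin(2*sin(y))/2.
Answer: -3*sin(2*sin(y))/2.


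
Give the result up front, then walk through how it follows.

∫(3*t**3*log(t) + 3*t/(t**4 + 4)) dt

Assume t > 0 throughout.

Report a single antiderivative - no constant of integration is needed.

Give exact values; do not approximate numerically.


The answer is 3*t**4*log(t)/4 - 3*t**4/16 + 3*atan(t**2/2)/4.
Step 1. Rewrite: now ∫(3*t/(t**4 + 4)) dt + ∫(3*t**3*log(t)) dt.
Step 2. Integrate ∫(3*t**3*log(t)) dt by parts with u = log(t), dv = (3*t**3) dt, so v = 3*t**4/4 [assuming t > 0]: now 3*t**4*log(t)/4 + ∫(-3*t**3/4) dt + ∫(3*t/(t**4 + 4)) dt.
Step 3. Evaluate the standard form: now 3*t**4*log(t)/4 - 3*t**4/16 + ∫(3*t/(t**4 + 4)) dt.
Step 4. Substitute u = t**2, turning ∫(3*t/(t**4 + 4)) dt into ∫(3/(2*(u**2 + 4))) du: now 3*t**4*log(t)/4 - 3*t**4/16 + ∫(3/(2*(u**2 + 4))) du.
Step 5. Evaluate the standard form: now 3*t**4*log(t)/4 - 3*t**4/16 + 3*atan(u/2)/4.
Step 6. Substitute back u = t**2: now 3*t**4*log(t)/4 - 3*t**4/16 + 3*atan(t**2/2)/4.
Answer: 3*t**4*log(t)/4 - 3*t**4/16 + 3*atan(t**2/2)/4.


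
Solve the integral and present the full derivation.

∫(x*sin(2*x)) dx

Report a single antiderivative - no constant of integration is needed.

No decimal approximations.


Step 1. Integrate ∫(x*sin(2*x)) dx by parts with u = x, dv = (sin(2*x)) dx, so v = -cos(2*x)/2: now -x*cos(2*x)/2 + ∫(cos(2*x)/2) dx.
Step 2. Evaluate the standard form: now -x*cos(2*x)/2 + sin(2*x)/4.
Answer: -x*cos(2*x)/2 + sin(2*x)/4.


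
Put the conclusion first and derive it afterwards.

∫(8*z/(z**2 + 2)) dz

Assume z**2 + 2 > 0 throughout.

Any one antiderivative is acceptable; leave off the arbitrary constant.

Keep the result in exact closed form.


The answer is 4*log(z**2 + 2).
Step 1. Substitute u = z**2 + 2, turning ∫(8*z/(z**2 + 2)) dz into ∫(4/u) du: now ∫(4/u) du.
Step 2. Evaluate the standard form [assuming u > 0]: now 4*log(u).
Step 3. Substitute back u = z**2 + 2: now 4*log(z**2 + 2).
Answer: 4*log(z**2 + 2).


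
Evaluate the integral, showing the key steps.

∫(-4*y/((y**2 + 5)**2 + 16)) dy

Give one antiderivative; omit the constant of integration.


Step 1. Substitute u = y**2 + 5, turning ∫(-4*y/((y**2 + 5)**2 + 16)) dy into ∫(-2/(u**2 + 16)) du: now ∫(-2/(u**2 + 16)) du.
Step 2. Evaluate the standard form: now -atan(u/4)/2.
Step 3. Substitute back u = y**2 + 5: now -atan(y**2/4 + 5/4)/2.
Answer: -atan(y**2/4 + 5/4)/2.


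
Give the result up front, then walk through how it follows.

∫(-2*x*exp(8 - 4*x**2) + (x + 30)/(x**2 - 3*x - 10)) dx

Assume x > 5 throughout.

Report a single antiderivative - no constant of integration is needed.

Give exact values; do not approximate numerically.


The answer is exp(8 - 4*x**2)/4 + 5*log(x - 5) - 4*log(x + 2).
Step 1. Rewrite: now ∫(-2*x*exp(8 - 4*x**2)) dx + ∫((x + 30)/(x**2 - 3*x - 10)) dx.
Step 2. Substitute u = x**2 - 2, turning ∫(-2*x*exp(8 - 4*x**2)) dx into ∫(-exp(-4*u)) du: now ∫((x + 30)/(x**2 - 3*x - 10)) dx + ∫(-exp(-4*u)) du.
Step 3. Evaluate the standard form: now ∫((x + 30)/(x**2 - 3*x - 10)) dx + exp(-4*u)/4.
Step 4. Substitute back u = x**2 - 2: now exp(8 - 4*x**2)/4 + ∫((x + 30)/(x**2 - 3*x - 10)) dx.
Step 5. Decompose ∫((x + 30)/(x**2 - 3*x - 10)) dx by partial fractions, (x + 30)/(x**2 - 3*x - 10) = -4/(x + 2) + 5/(x - 5): now exp(8 - 4*x**2)/4 + ∫(5/(x - 5)) dx + ∫(-4/(x + 2)) dx.
Step 6. Evaluate the standard form [assuming x > -2]: now exp(8 - 4*x**2)/4 - 4*log(x + 2) + ∫(5/(x - 5)) dx.
Step 7. Evaluate the standard form [assuming x > 5]: now exp(8 - 4*x**2)/4 + 5*log(x - 5) - 4*log(x + 2).
Answer: exp(8 - 4*x**2)/4 + 5*log(x - 5) - 4*log(x + 2).


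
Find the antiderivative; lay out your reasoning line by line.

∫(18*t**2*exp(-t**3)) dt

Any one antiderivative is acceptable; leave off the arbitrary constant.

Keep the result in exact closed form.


Step 1. Substitute u = t**3, turning ∫(18*t**2*exp(-t**3)) dt into ∫(6*exp(-u)) du: now ∫(6*exp(-u)) du.
Step 2. Evaluate the standard form: now -6*exp(-u).
Step 3. Substitute back u = t**3: now -6*exp(-t**3).
Answer: -6*exp(-t**3).


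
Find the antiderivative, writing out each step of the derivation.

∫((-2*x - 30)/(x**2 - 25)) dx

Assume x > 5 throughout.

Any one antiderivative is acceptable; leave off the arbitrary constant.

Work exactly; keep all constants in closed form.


Step 1. Decompose ∫((-2*x - 30)/(x**2 - 25)) dx by partial fractions, (-2*x - 30)/(x**2 - 25) = 2/(x + 5) - 4/(x - 5): now ∫(-4/(x - 5)) dx + ∫(2/(x + 5)) dx.
Step 2. Evaluate the standard form [assuming x > 5]: now -4*log(x - 5) + ∫(2/(x + 5)) dx.
Step 3. Evaluate the standard form [assuming x > -5]: now -4*log(x - 5) + 2*log(x + 5).
Answer: -4*log(x - 5) + 2*log(x + 5).


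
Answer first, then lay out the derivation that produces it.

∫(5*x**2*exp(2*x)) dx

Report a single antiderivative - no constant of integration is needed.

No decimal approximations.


The answer is 5*x**2*exp(2*x)/2 - 5*x*exp(2*x)/2 + 5*exp(2*x)/4.
Step 1. Integrate ∫(5*x**2*exp(2*x)) dx by parts with u = x**2, dv = (5*exp(2*x)) dx, so v = 5*exp(2*x)/2: now 5*x**2*exp(2*x)/2 + ∫(-5*x*exp(2*x)) dx.
Step 2. Integrate ∫(-5*x*exp(2*x)) dx by parts with u = x, dv = (-5*exp(2*x)) dx, so v = -5*exp(2*x)/2: now 5*x**2*exp(2*x)/2 - 5*x*exp(2*x)/2 + ∫(5*exp(2*x)/2) dx.
Step 3. Evaluate the standard form: now 5*x**2*exp(2*x)/2 - 5*x*exp(2*x)/2 + 5*exp(2*x)/4.
Answer: 5*x**2*exp(2*x)/2 - 5*x*exp(2*x)/2 + 5*exp(2*x)/4.


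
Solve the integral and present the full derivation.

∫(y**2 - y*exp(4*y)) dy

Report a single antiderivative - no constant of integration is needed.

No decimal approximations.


Step 1. Rewrite: now ∫(y**2) dy + ∫(-y*exp(4*y)) dy.
Step 2. Evaluate the standard form: now y**3/3 + ∫(-y*exp(4*y)) dy.
Step 3. Integrate ∫(-y*exp(4*y)) dy by parts with u = y, dv = (-exp(4*y)) dy, so v = -exp(4*y)/4: now y**3/3 - y*exp(4*y)/4 + ∫(exp(4*y)/4) dy.
Step 4. Evaluate the standard form: now y**3/3 - y*exp(4*y)/4 + exp(4*y)/16.
Answer: y**3/3 - y*exp(4*y)/4 + exp(4*y)/16.


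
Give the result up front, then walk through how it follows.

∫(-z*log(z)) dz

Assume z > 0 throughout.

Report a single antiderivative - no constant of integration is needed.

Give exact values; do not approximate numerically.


The answer is -z**2*log(z)/2 + z**2/4.
Step 1. Integrate ∫(-z*log(z)) dz by parts with u = log(z), dv = (-z) dz, so v = -z**2/2 [assuming z > 0]: now -z**2*log(z)/2 + ∫(z/2) dz.
Step 2. Evaluate the standard form: now -z**2*log(z)/2 + z**2/4.
Answer: -z**2*log(z)/2 + z**2/4.


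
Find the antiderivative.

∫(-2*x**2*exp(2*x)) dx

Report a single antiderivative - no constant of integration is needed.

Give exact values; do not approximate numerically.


Answer: -x**2*exp(2*x) + x*exp(2*x) - exp(2*x)/2.


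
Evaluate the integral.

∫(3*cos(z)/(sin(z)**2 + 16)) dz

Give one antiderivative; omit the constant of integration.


Answer: 3*atan(sin(z)/4)/4.


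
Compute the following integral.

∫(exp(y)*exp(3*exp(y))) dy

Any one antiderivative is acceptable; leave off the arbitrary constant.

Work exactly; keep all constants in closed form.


Answer: exp(3*exp(y))/3.


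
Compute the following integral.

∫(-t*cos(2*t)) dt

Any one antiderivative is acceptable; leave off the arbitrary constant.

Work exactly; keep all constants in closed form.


Answer: -t*sin(2*t)/2 - cos(2*t)/4.


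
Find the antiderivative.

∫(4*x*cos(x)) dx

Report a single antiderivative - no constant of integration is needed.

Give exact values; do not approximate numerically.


Answer: 4*x*sin(x) + 4*cos(x).


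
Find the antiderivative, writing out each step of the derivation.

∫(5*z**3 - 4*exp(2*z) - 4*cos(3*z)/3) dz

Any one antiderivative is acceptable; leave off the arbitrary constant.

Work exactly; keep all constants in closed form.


Step 1. Rewrite: now ∫(5*z**3) dz + ∫(-4*exp(2*z)) dz + ∫(-4*cos(3*z)/3) dz.
Step 2. Evaluate the standard form: now -2*exp(2*z) + ∫(5*z**3) dz + ∫(-4*cos(3*z)/3) dz.
Step 3. Evaluate the standard form: now 5*z**4/4 - 2*exp(2*z) + ∫(-4*cos(3*z)/3) dz.
Step 4. Evaluate the standard form: now 5*z**4/4 - 2*exp(2*z) - 4*sin(3*z)/9.
Answer: 5*z**4/4 - 2*exp(2*z) - 4*sin(3*z)/9.
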